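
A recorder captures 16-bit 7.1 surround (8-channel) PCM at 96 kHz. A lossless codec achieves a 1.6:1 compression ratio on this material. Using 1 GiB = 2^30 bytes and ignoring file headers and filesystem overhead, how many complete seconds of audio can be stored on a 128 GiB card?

Uncompressed byte rate = 96,000 × 2 × 8 = 1,536,000 bytes/s.
After 1.6:1 compression, effective rate ≈ 960000 bytes/s.
Capacity = 128 × 1,073,741,824 = 137,438,953,472 bytes.
137,438,953,472 / effective rate ≈ 143165.58 s → 143,165 seconds.

143,165 seconds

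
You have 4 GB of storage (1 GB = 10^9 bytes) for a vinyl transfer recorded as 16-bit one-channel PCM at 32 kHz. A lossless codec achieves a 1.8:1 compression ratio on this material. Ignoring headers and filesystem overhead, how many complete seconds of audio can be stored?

Uncompressed byte rate = 32,000 × 2 × 1 = 64,000 bytes/s.
After 1.8:1 compression, effective rate ≈ 35555.56 bytes/s.
Capacity = 4 × 1,000,000,000 = 4,000,000,000 bytes.
4,000,000,000 / effective rate ≈ 112500 s → 112,500 seconds.

112,500 seconds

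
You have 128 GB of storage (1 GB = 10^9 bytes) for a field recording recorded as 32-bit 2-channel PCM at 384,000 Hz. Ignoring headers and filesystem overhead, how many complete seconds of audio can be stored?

Uncompressed byte rate = 384,000 × 4 × 2 = 3,072,000 bytes/s.
Capacity = 128 × 1,000,000,000 = 128,000,000,000 bytes.
128,000,000,000 / 3,072,000 ≈ 41666.67 s → 41,666 seconds.

41,666 seconds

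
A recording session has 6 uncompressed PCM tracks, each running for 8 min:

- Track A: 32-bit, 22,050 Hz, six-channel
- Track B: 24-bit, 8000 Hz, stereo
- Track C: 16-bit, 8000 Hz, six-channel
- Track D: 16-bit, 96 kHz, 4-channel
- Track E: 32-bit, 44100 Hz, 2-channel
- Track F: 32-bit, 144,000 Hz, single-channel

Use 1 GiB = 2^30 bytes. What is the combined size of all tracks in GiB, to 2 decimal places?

1.06 GiB

8 min = 480 s.
Track A: 22,050 × 480 × 4 × 6 = 254,016,000 bytes.
Track B: 8,000 × 480 × 3 × 2 = 23,040,000 bytes.
Track C: 8,000 × 480 × 2 × 6 = 46,080,000 bytes.
Track D: 96,000 × 480 × 2 × 4 = 368,640,000 bytes.
Track E: 44,100 × 480 × 4 × 2 = 169,344,000 bytes.
Track F: 144,000 × 480 × 4 × 1 = 276,480,000 bytes.
Total = 1,137,600,000 bytes = 1.06 GiB.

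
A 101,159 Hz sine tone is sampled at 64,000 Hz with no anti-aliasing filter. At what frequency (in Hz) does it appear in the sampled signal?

26,841 Hz

Nyquist = 64,000/2 = 32,000 Hz; 101,159 Hz exceeds it.
Alias = |101,159 − 2×64,000| = |101,159 − 128,000| = 26,841 Hz.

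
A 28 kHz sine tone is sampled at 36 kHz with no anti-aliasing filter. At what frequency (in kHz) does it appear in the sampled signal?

8 kHz

Nyquist = 36,000/2 = 18,000 Hz; 28,000 Hz exceeds it.
Alias = |28,000 − 1×36,000| = |28,000 − 36,000| = 8,000 Hz = 8 kHz.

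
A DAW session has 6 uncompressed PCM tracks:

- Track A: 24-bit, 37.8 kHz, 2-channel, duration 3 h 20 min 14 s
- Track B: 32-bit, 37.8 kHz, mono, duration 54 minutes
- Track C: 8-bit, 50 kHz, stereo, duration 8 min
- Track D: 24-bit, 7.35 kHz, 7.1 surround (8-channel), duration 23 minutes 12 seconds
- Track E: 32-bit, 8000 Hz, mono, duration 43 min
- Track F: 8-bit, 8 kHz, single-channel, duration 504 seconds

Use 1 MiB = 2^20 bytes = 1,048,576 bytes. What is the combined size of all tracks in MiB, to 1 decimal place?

3428.3 MiB

Track A: 3 h 20 min 14 s = 12,014 s; 37,800 × 12,014 × 3 × 2 = 2,724,775,200 bytes.
Track B: 54 minutes = 3,240 s; 37,800 × 3,240 × 4 × 1 = 489,888,000 bytes.
Track C: 8 min = 480 s; 50,000 × 480 × 1 × 2 = 48,000,000 bytes.
Track D: 23 minutes 12 seconds = 1,392 s; 7,350 × 1,392 × 3 × 8 = 245,548,800 bytes.
Track E: 43 min = 2,580 s; 8,000 × 2,580 × 4 × 1 = 82,560,000 bytes.
Track F: 8,000 × 504 × 1 × 1 = 4,032,000 bytes.
Total = 3,594,804,000 bytes = 3428.3 MiB.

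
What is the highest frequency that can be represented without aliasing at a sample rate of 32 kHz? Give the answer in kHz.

16 kHz

Nyquist frequency = sample rate / 2 = 32,000 / 2 = 16 kHz.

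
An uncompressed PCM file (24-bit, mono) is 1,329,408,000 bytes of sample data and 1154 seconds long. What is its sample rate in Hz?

Bytes = sample_rate × seconds × bytes_per_sample × channels.
sample_rate = 1,329,408,000 / (1,154 × 3 × 1) = 1,329,408,000 / 3,462 = 384,000 Hz.

384,000 Hz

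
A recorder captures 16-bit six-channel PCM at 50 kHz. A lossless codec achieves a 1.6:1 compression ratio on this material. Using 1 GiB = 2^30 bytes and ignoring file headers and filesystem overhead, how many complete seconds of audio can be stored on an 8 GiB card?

Uncompressed byte rate = 50,000 × 2 × 6 = 600,000 bytes/s.
After 1.6:1 compression, effective rate ≈ 375000 bytes/s.
Capacity = 8 × 1,073,741,824 = 8,589,934,592 bytes.
8,589,934,592 / effective rate ≈ 22906.49 s → 22,906 seconds.

22,906 seconds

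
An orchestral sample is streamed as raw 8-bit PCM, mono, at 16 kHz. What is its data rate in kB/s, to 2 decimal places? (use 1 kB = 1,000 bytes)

Bit rate = 16,000 × 8 × 1 = 128,000 bits/s.
128,000 / 8 = 16,000 B/s = 16.00 kB/s.

16.00 kB/s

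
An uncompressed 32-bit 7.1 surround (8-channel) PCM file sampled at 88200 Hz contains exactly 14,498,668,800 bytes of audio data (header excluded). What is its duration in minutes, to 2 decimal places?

Byte rate = 88,200 × 4 × 8 = 2,822,400 bytes/s.
Duration = 14,498,668,800 / 2,822,400 = 5,137 s.
5,137 s / 60 = 85.62 minutes.

85.62 minutes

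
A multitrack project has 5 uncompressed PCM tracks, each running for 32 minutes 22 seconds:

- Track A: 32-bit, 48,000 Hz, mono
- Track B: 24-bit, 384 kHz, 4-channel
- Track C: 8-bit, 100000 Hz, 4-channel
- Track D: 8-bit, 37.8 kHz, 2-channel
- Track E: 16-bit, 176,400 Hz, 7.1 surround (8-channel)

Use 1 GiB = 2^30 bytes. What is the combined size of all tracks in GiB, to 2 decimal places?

32 minutes 22 seconds = 1,942 s.
Track A: 48,000 × 1,942 × 4 × 1 = 372,864,000 bytes.
Track B: 384,000 × 1,942 × 3 × 4 = 8,948,736,000 bytes.
Track C: 100,000 × 1,942 × 1 × 4 = 776,800,000 bytes.
Track D: 37,800 × 1,942 × 1 × 2 = 146,815,200 bytes.
Track E: 176,400 × 1,942 × 2 × 8 = 5,481,100,800 bytes.
Total = 15,726,316,000 bytes = 14.65 GiB.

14.65 GiB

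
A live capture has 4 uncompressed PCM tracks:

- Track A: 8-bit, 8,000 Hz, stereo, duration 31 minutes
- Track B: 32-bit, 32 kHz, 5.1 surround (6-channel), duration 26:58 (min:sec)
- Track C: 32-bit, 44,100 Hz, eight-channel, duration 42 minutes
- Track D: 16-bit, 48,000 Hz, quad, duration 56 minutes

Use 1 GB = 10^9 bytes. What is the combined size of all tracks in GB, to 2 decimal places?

Track A: 31 minutes = 1,860 s; 8,000 × 1,860 × 1 × 2 = 29,760,000 bytes.
Track B: 26:58 (min:sec) = 1,618 s; 32,000 × 1,618 × 4 × 6 = 1,242,624,000 bytes.
Track C: 42 minutes = 2,520 s; 44,100 × 2,520 × 4 × 8 = 3,556,224,000 bytes.
Track D: 56 minutes = 3,360 s; 48,000 × 3,360 × 2 × 4 = 1,290,240,000 bytes.
Total = 6,118,848,000 bytes = 6.12 GB.

6.12 GB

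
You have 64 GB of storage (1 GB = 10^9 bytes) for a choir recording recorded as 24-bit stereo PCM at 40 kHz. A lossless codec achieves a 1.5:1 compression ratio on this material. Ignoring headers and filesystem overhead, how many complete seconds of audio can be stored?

400,000 seconds

Uncompressed byte rate = 40,000 × 3 × 2 = 240,000 bytes/s.
After 1.5:1 compression, effective rate ≈ 160000 bytes/s.
Capacity = 64 × 1,000,000,000 = 64,000,000,000 bytes.
64,000,000,000 / effective rate ≈ 400000 s → 400,000 seconds.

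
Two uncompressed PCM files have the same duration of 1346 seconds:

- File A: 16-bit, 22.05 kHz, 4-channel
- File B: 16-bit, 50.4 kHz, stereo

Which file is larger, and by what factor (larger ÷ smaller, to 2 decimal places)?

File B, by a factor of 1.14

File A: 22,050 × 2 × 4 = 176,400 bytes/s.
File B: 50,400 × 2 × 2 = 201,600 bytes/s.
File B is larger; ratio = 271,353,600 / 237,434,400 = 1.14.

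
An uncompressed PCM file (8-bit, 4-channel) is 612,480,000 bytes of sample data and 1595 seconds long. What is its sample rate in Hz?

Bytes = sample_rate × seconds × bytes_per_sample × channels.
sample_rate = 612,480,000 / (1,595 × 1 × 4) = 612,480,000 / 6,380 = 96,000 Hz.

96,000 Hz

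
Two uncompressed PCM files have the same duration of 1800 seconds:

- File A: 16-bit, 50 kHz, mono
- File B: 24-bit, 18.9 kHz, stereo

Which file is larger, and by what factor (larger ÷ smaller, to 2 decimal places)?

File B, by a factor of 1.13

File A: 50,000 × 2 × 1 = 100,000 bytes/s.
File B: 18,900 × 3 × 2 = 113,400 bytes/s.
File B is larger; ratio = 204,120,000 / 180,000,000 = 1.13.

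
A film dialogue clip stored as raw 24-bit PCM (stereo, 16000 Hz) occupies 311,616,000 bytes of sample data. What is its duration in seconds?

Byte rate = 16,000 × 3 × 2 = 96,000 bytes/s.
Duration = 311,616,000 / 96,000 = 3,246 s.

3,246 seconds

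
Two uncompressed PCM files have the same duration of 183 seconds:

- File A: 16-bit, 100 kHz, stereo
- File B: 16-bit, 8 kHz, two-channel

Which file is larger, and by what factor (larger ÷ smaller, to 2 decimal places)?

File A: 100,000 × 2 × 2 = 400,000 bytes/s.
File B: 8,000 × 2 × 2 = 32,000 bytes/s.
File A is larger; ratio = 73,200,000 / 5,856,000 = 12.50.

File A, by a factor of 12.50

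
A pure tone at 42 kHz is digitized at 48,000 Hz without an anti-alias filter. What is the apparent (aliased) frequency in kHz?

Nyquist = 48,000/2 = 24,000 Hz; 42,000 Hz exceeds it.
Alias = |42,000 − 1×48,000| = |42,000 − 48,000| = 6,000 Hz = 6 kHz.

6 kHz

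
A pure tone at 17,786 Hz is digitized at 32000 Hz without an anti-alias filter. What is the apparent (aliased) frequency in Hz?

Nyquist = 32,000/2 = 16,000 Hz; 17,786 Hz exceeds it.
Alias = |17,786 − 1×32,000| = |17,786 − 32,000| = 14,214 Hz.

14,214 Hz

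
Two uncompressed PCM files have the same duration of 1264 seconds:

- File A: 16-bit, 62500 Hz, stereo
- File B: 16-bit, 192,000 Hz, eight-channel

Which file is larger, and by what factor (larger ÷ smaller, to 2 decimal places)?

File B, by a factor of 12.29

File A: 62,500 × 2 × 2 = 250,000 bytes/s.
File B: 192,000 × 2 × 8 = 3,072,000 bytes/s.
File B is larger; ratio = 3,883,008,000 / 316,000,000 = 12.29.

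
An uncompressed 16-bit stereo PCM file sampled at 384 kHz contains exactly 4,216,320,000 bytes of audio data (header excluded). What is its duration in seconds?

Byte rate = 384,000 × 2 × 2 = 1,536,000 bytes/s.
Duration = 4,216,320,000 / 1,536,000 = 2,745 s.

2,745 seconds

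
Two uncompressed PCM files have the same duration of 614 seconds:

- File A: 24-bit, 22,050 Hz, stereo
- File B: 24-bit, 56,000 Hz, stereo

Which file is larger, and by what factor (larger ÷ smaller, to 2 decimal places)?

File A: 22,050 × 3 × 2 = 132,300 bytes/s.
File B: 56,000 × 3 × 2 = 336,000 bytes/s.
File B is larger; ratio = 206,304,000 / 81,232,200 = 2.54.

File B, by a factor of 2.54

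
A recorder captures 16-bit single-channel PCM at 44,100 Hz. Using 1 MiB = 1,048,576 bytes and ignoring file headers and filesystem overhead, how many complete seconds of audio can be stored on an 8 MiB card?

95 seconds

Uncompressed byte rate = 44,100 × 2 × 1 = 88,200 bytes/s.
Capacity = 8 × 1,048,576 = 8,388,608 bytes.
8,388,608 / 88,200 ≈ 95.11 s → 95 seconds.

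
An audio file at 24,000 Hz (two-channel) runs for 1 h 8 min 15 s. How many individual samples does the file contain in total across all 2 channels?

1 h 8 min 15 s = 4,095 s.
24,000 × 4,095 s × 2 ch = 196,560,000 samples.

196,560,000 samples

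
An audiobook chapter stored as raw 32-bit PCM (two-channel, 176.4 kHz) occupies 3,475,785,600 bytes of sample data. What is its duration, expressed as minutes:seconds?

Byte rate = 176,400 × 4 × 2 = 1,411,200 bytes/s.
Duration = 3,475,785,600 / 1,411,200 = 2,463 s.
2,463 s = 41:03.

41:03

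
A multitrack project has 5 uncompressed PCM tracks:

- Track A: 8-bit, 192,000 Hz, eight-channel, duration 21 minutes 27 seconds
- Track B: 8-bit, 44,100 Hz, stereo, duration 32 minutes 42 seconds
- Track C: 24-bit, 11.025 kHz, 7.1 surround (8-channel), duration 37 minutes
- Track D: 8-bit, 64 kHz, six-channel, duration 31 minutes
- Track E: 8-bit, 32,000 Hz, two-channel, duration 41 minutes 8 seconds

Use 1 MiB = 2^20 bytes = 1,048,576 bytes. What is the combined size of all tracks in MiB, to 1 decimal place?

Track A: 21 minutes 27 seconds = 1,287 s; 192,000 × 1,287 × 1 × 8 = 1,976,832,000 bytes.
Track B: 32 minutes 42 seconds = 1,962 s; 44,100 × 1,962 × 1 × 2 = 173,048,400 bytes.
Track C: 37 minutes = 2,220 s; 11,025 × 2,220 × 3 × 8 = 587,412,000 bytes.
Track D: 31 minutes = 1,860 s; 64,000 × 1,860 × 1 × 6 = 714,240,000 bytes.
Track E: 41 minutes 8 seconds = 2,468 s; 32,000 × 2,468 × 1 × 2 = 157,952,000 bytes.
Total = 3,609,484,400 bytes = 3442.3 MiB.

3442.3 MiB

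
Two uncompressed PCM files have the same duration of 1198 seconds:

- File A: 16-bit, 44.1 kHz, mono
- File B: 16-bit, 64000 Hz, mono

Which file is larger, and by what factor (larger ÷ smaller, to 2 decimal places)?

File B, by a factor of 1.45

File A: 44,100 × 2 × 1 = 88,200 bytes/s.
File B: 64,000 × 2 × 1 = 128,000 bytes/s.
File B is larger; ratio = 153,344,000 / 105,663,600 = 1.45.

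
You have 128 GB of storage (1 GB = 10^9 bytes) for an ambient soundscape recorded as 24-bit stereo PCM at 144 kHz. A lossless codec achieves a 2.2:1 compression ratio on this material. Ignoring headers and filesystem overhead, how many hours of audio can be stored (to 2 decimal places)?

Uncompressed byte rate = 144,000 × 3 × 2 = 864,000 bytes/s.
After 2.2:1 compression, effective rate ≈ 392727.27 bytes/s.
Capacity = 128 × 1,000,000,000 = 128,000,000,000 bytes.
128,000,000,000 / effective rate ≈ 325925.93 s → 90.53 hours.

90.53 hours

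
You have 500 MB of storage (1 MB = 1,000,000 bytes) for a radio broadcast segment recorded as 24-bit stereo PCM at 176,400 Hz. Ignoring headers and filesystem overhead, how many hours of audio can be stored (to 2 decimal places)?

0.13 hours

Uncompressed byte rate = 176,400 × 3 × 2 = 1,058,400 bytes/s.
Capacity = 500 × 1,000,000 = 500,000,000 bytes.
500,000,000 / 1,058,400 ≈ 472.41 s → 0.13 hours.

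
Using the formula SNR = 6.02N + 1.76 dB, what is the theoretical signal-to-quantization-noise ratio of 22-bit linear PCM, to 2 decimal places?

134.20 dB

6.02 × 22 + 1.76 = 134.20 dB.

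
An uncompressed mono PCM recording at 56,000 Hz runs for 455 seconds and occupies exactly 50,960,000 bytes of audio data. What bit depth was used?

16 bits

Bytes per sample = 50,960,000 / (56,000 × 455 × 1) = 50,960,000 / 25,480,000 = 2.
Bit depth = 2 × 8 = 16 bits.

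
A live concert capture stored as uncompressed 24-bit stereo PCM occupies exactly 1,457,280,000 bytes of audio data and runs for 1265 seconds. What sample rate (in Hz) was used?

192,000 Hz

Bytes = sample_rate × seconds × bytes_per_sample × channels.
sample_rate = 1,457,280,000 / (1,265 × 3 × 2) = 1,457,280,000 / 7,590 = 192,000 Hz.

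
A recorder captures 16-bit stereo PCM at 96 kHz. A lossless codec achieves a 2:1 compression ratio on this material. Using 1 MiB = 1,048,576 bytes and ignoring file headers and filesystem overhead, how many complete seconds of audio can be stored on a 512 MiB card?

Uncompressed byte rate = 96,000 × 2 × 2 = 384,000 bytes/s.
After 2:1 compression, effective rate ≈ 192000 bytes/s.
Capacity = 512 × 1,048,576 = 536,870,912 bytes.
536,870,912 / effective rate ≈ 2796.2 s → 2,796 seconds.

2,796 seconds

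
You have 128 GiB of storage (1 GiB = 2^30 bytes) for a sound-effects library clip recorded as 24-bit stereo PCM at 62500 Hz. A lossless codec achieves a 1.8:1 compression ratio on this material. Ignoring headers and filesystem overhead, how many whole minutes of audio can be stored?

10,995 minutes

Uncompressed byte rate = 62,500 × 3 × 2 = 375,000 bytes/s.
After 1.8:1 compression, effective rate ≈ 208333.33 bytes/s.
Capacity = 128 × 1,073,741,824 = 137,438,953,472 bytes.
137,438,953,472 / effective rate ≈ 659706.98 s → 10,995 minutes.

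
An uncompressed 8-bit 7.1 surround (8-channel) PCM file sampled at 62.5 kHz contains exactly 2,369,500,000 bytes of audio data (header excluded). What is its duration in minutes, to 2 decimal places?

78.98 minutes

Byte rate = 62,500 × 1 × 8 = 500,000 bytes/s.
Duration = 2,369,500,000 / 500,000 = 4,739 s.
4,739 s / 60 = 78.98 minutes.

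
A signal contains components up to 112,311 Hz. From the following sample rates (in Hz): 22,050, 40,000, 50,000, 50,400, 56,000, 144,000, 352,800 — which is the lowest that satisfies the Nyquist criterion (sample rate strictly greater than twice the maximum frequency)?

352,800 Hz

Need sample rate > 2 × 112,311 = 224,622 Hz.
Lowest listed rate above 224,622 Hz is 352,800 Hz.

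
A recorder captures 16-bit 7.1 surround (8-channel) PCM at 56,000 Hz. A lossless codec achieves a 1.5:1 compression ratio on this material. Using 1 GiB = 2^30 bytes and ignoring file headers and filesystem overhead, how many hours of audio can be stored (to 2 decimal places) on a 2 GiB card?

Uncompressed byte rate = 56,000 × 2 × 8 = 896,000 bytes/s.
After 1.5:1 compression, effective rate ≈ 597333.33 bytes/s.
Capacity = 2 × 1,073,741,824 = 2,147,483,648 bytes.
2,147,483,648 / effective rate ≈ 3595.12 s → 1.00 hours.

1.00 hours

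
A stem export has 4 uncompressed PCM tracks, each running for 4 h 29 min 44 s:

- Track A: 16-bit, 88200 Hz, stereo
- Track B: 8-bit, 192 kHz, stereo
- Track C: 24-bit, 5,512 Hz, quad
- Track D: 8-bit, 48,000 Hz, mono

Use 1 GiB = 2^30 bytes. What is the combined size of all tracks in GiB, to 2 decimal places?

4 h 29 min 44 s = 16,184 s.
Track A: 88,200 × 16,184 × 2 × 2 = 5,709,715,200 bytes.
Track B: 192,000 × 16,184 × 1 × 2 = 6,214,656,000 bytes.
Track C: 5,512 × 16,184 × 3 × 4 = 1,070,474,496 bytes.
Track D: 48,000 × 16,184 × 1 × 1 = 776,832,000 bytes.
Total = 13,771,677,696 bytes = 12.83 GiB.

12.83 GiB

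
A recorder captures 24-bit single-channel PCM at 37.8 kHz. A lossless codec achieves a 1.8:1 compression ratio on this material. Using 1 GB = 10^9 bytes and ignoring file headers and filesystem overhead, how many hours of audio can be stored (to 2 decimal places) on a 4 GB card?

17.64 hours

Uncompressed byte rate = 37,800 × 3 × 1 = 113,400 bytes/s.
After 1.8:1 compression, effective rate ≈ 63000 bytes/s.
Capacity = 4 × 1,000,000,000 = 4,000,000,000 bytes.
4,000,000,000 / effective rate ≈ 63492.06 s → 17.64 hours.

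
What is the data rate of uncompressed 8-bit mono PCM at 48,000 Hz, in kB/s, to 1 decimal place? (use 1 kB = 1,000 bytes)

Bit rate = 48,000 × 8 × 1 = 384,000 bits/s.
384,000 / 8 = 48,000 B/s = 48.0 kB/s.

48.0 kB/s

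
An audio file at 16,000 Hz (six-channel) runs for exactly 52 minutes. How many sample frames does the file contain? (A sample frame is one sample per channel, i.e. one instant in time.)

exactly 52 minutes = 3,120 s.
16,000 samples/s × 3,120 s = 49,920,000 frames.

49,920,000 sample frames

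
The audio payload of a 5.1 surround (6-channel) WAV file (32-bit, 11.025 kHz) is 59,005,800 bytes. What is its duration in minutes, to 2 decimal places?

3.72 minutes

Byte rate = 11,025 × 4 × 6 = 264,600 bytes/s.
Duration = 59,005,800 / 264,600 = 223 s.
223 s / 60 = 3.72 minutes.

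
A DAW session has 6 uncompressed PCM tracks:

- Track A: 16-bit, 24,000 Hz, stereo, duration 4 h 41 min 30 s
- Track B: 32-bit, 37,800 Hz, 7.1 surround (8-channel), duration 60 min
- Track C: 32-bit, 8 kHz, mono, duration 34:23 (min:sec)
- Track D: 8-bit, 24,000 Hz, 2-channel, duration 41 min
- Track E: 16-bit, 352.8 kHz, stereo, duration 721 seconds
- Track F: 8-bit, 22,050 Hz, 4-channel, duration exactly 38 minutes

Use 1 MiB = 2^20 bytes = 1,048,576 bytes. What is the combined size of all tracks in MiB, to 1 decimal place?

Track A: 4 h 41 min 30 s = 16,890 s; 24,000 × 16,890 × 2 × 2 = 1,621,440,000 bytes.
Track B: 60 min = 3,600 s; 37,800 × 3,600 × 4 × 8 = 4,354,560,000 bytes.
Track C: 34:23 (min:sec) = 2,063 s; 8,000 × 2,063 × 4 × 1 = 66,016,000 bytes.
Track D: 41 min = 2,460 s; 24,000 × 2,460 × 1 × 2 = 118,080,000 bytes.
Track E: 352,800 × 721 × 2 × 2 = 1,017,475,200 bytes.
Track F: exactly 38 minutes = 2,280 s; 22,050 × 2,280 × 1 × 4 = 201,096,000 bytes.
Total = 7,378,667,200 bytes = 7036.8 MiB.

7036.8 MiB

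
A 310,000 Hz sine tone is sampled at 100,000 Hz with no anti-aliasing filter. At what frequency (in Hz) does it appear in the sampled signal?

Nyquist = 100,000/2 = 50,000 Hz; 310,000 Hz exceeds it.
Alias = |310,000 − 3×100,000| = |310,000 − 300,000| = 10,000 Hz.

10,000 Hz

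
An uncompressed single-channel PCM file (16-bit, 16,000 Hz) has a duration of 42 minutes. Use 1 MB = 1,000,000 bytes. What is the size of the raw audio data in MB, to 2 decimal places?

80.64 MB

Duration = 42 minutes = 2,520 s.
Bytes = 16,000 samples/s × 2,520 s × 2 bytes/sample × 1 ch = 80,640,000 bytes.
80,640,000 / 1,000,000 = 80.64 MB.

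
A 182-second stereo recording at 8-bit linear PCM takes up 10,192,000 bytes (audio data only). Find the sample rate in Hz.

28,000 Hz

Bytes = sample_rate × seconds × bytes_per_sample × channels.
sample_rate = 10,192,000 / (182 × 1 × 2) = 10,192,000 / 364 = 28,000 Hz.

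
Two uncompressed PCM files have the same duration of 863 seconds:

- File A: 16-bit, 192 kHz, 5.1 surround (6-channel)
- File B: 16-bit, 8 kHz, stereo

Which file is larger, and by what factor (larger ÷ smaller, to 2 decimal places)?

File A: 192,000 × 2 × 6 = 2,304,000 bytes/s.
File B: 8,000 × 2 × 2 = 32,000 bytes/s.
File A is larger; ratio = 1,988,352,000 / 27,616,000 = 72.00.

File A, by a factor of 72.00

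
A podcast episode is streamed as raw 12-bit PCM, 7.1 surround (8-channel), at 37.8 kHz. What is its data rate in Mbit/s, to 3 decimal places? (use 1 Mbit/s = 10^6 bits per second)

Bit rate = 37,800 × 12 × 8 = 3,628,800 bits/s.
= 3.629 Mbit/s.

3.629 Mbit/s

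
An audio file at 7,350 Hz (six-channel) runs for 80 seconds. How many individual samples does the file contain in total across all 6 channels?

7,350 × 80 s × 6 ch = 3,528,000 samples.

3,528,000 samples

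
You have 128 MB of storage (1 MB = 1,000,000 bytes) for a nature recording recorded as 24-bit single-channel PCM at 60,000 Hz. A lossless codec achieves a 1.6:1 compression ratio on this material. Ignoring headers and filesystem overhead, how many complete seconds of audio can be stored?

1,137 seconds

Uncompressed byte rate = 60,000 × 3 × 1 = 180,000 bytes/s.
After 1.6:1 compression, effective rate ≈ 112500 bytes/s.
Capacity = 128 × 1,000,000 = 128,000,000 bytes.
128,000,000 / effective rate ≈ 1137.78 s → 1,137 seconds.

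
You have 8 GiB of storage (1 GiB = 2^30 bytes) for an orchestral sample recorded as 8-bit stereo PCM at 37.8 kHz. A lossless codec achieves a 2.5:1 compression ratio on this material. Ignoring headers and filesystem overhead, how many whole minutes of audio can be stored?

4,734 minutes

Uncompressed byte rate = 37,800 × 1 × 2 = 75,600 bytes/s.
After 2.5:1 compression, effective rate ≈ 30240 bytes/s.
Capacity = 8 × 1,073,741,824 = 8,589,934,592 bytes.
8,589,934,592 / effective rate ≈ 284058.68 s → 4,734 minutes.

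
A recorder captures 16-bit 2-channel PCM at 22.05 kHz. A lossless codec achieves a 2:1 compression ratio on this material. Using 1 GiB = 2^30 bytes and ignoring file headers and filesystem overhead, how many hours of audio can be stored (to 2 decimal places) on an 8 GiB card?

Uncompressed byte rate = 22,050 × 2 × 2 = 88,200 bytes/s.
After 2:1 compression, effective rate ≈ 44100 bytes/s.
Capacity = 8 × 1,073,741,824 = 8,589,934,592 bytes.
8,589,934,592 / effective rate ≈ 194783.1 s → 54.11 hours.

54.11 hours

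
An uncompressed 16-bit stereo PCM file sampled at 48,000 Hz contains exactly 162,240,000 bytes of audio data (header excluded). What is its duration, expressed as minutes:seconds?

14:05

Byte rate = 48,000 × 2 × 2 = 192,000 bytes/s.
Duration = 162,240,000 / 192,000 = 845 s.
845 s = 14:05.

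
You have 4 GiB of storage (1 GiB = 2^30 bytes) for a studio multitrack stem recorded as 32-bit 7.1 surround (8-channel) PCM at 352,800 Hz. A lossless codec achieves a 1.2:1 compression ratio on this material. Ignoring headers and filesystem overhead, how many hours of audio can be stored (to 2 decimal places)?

0.13 hours

Uncompressed byte rate = 352,800 × 4 × 8 = 11,289,600 bytes/s.
After 1.2:1 compression, effective rate ≈ 9408000 bytes/s.
Capacity = 4 × 1,073,741,824 = 4,294,967,296 bytes.
4,294,967,296 / effective rate ≈ 456.52 s → 0.13 hours.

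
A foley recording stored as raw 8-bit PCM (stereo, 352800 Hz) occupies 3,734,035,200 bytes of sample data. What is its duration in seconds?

Byte rate = 352,800 × 1 × 2 = 705,600 bytes/s.
Duration = 3,734,035,200 / 705,600 = 5,292 s.

5,292 seconds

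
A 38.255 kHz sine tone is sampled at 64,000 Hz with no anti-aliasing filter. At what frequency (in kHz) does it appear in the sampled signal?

Nyquist = 64,000/2 = 32,000 Hz; 38,255 Hz exceeds it.
Alias = |38,255 − 1×64,000| = |38,255 − 64,000| = 25,745 Hz = 25.745 kHz.

25.745 kHz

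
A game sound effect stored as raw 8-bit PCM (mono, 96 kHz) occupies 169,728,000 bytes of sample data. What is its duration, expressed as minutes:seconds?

Byte rate = 96,000 × 1 × 1 = 96,000 bytes/s.
Duration = 169,728,000 / 96,000 = 1,768 s.
1,768 s = 29:28.

29:28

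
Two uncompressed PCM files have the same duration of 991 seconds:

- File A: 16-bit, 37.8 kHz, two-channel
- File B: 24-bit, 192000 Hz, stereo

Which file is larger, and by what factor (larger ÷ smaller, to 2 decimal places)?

File B, by a factor of 7.62

File A: 37,800 × 2 × 2 = 151,200 bytes/s.
File B: 192,000 × 3 × 2 = 1,152,000 bytes/s.
File B is larger; ratio = 1,141,632,000 / 149,839,200 = 7.62.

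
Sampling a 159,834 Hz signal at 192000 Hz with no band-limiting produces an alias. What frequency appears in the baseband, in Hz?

32,166 Hz

Nyquist = 192,000/2 = 96,000 Hz; 159,834 Hz exceeds it.
Alias = |159,834 − 1×192,000| = |159,834 − 192,000| = 32,166 Hz.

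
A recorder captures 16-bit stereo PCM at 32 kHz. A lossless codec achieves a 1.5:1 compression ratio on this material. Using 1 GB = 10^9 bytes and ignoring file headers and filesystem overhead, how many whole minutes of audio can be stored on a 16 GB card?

3,125 minutes

Uncompressed byte rate = 32,000 × 2 × 2 = 128,000 bytes/s.
After 1.5:1 compression, effective rate ≈ 85333.33 bytes/s.
Capacity = 16 × 1,000,000,000 = 16,000,000,000 bytes.
16,000,000,000 / effective rate ≈ 187500 s → 3,125 minutes.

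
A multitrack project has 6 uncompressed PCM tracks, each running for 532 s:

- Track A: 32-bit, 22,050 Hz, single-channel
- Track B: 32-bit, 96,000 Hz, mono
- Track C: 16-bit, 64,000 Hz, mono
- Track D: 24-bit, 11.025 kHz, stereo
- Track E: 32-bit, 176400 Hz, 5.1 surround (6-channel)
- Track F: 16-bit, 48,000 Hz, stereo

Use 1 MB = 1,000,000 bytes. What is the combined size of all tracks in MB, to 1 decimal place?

2708.9 MB

Track A: 22,050 × 532 × 4 × 1 = 46,922,400 bytes.
Track B: 96,000 × 532 × 4 × 1 = 204,288,000 bytes.
Track C: 64,000 × 532 × 2 × 1 = 68,096,000 bytes.
Track D: 11,025 × 532 × 3 × 2 = 35,191,800 bytes.
Track E: 176,400 × 532 × 4 × 6 = 2,252,275,200 bytes.
Track F: 48,000 × 532 × 2 × 2 = 102,144,000 bytes.
Total = 2,708,917,400 bytes = 2708.9 MB.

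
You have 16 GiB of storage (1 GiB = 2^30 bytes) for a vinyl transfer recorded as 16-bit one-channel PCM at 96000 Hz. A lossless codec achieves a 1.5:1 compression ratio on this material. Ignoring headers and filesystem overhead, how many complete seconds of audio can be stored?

134,217 seconds

Uncompressed byte rate = 96,000 × 2 × 1 = 192,000 bytes/s.
After 1.5:1 compression, effective rate ≈ 128000 bytes/s.
Capacity = 16 × 1,073,741,824 = 17,179,869,184 bytes.
17,179,869,184 / effective rate ≈ 134217.73 s → 134,217 seconds.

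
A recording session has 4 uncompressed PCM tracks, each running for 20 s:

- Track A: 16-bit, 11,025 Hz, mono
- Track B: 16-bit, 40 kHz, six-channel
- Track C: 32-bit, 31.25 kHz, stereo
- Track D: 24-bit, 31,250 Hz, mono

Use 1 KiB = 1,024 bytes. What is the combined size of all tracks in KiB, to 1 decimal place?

16519.5 KiB

Track A: 11,025 × 20 × 2 × 1 = 441,000 bytes.
Track B: 40,000 × 20 × 2 × 6 = 9,600,000 bytes.
Track C: 31,250 × 20 × 4 × 2 = 5,000,000 bytes.
Track D: 31,250 × 20 × 3 × 1 = 1,875,000 bytes.
Total = 16,916,000 bytes = 16519.5 KiB.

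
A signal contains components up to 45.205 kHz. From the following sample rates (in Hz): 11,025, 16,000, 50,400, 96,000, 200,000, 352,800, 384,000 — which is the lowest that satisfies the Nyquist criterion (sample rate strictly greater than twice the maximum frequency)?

Need sample rate > 2 × 45,205 = 90,410 Hz.
Lowest listed rate above 90,410 Hz is 96,000 Hz.

96,000 Hz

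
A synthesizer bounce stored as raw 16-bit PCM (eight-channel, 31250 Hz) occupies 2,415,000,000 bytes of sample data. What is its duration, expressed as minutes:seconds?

Byte rate = 31,250 × 2 × 8 = 500,000 bytes/s.
Duration = 2,415,000,000 / 500,000 = 4,830 s.
4,830 s = 80:30.

80:30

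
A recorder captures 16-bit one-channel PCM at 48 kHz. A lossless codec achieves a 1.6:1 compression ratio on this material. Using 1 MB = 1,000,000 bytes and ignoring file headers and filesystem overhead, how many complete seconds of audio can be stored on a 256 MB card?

Uncompressed byte rate = 48,000 × 2 × 1 = 96,000 bytes/s.
After 1.6:1 compression, effective rate ≈ 60000 bytes/s.
Capacity = 256 × 1,000,000 = 256,000,000 bytes.
256,000,000 / effective rate ≈ 4266.67 s → 4,266 seconds.

4,266 seconds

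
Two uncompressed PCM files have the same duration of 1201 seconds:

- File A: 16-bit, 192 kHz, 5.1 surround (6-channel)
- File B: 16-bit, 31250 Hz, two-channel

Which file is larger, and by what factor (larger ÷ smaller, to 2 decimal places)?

File A, by a factor of 18.43

File A: 192,000 × 2 × 6 = 2,304,000 bytes/s.
File B: 31,250 × 2 × 2 = 125,000 bytes/s.
File A is larger; ratio = 2,767,104,000 / 150,125,000 = 18.43.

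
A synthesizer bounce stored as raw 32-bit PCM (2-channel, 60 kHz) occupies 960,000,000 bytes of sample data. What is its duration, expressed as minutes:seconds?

33:20

Byte rate = 60,000 × 4 × 2 = 480,000 bytes/s.
Duration = 960,000,000 / 480,000 = 2,000 s.
2,000 s = 33:20.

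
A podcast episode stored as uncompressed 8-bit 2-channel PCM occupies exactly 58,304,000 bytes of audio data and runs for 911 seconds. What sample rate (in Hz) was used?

Bytes = sample_rate × seconds × bytes_per_sample × channels.
sample_rate = 58,304,000 / (911 × 1 × 2) = 58,304,000 / 1,822 = 32,000 Hz.

32,000 Hz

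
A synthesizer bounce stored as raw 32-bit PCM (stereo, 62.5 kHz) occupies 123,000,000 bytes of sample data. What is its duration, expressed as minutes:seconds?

Byte rate = 62,500 × 4 × 2 = 500,000 bytes/s.
Duration = 123,000,000 / 500,000 = 246 s.
246 s = 4:06.

4:06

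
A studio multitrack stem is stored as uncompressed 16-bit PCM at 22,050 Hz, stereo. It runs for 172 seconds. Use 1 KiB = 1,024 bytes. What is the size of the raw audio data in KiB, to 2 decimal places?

14814.84 KiB

Bytes = 22,050 samples/s × 172 s × 2 bytes/sample × 2 ch = 15,170,400 bytes.
15,170,400 / 1,024 = 14814.84 KiB.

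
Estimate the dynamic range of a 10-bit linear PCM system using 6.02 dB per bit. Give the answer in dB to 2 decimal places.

10 × 6.02 = 60.20 dB.

60.20 dB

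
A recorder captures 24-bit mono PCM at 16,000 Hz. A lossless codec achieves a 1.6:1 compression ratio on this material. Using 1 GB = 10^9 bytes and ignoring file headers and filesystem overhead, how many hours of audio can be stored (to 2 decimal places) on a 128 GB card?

1185.19 hours

Uncompressed byte rate = 16,000 × 3 × 1 = 48,000 bytes/s.
After 1.6:1 compression, effective rate ≈ 30000 bytes/s.
Capacity = 128 × 1,000,000,000 = 128,000,000,000 bytes.
128,000,000,000 / effective rate ≈ 4266666.67 s → 1185.19 hours.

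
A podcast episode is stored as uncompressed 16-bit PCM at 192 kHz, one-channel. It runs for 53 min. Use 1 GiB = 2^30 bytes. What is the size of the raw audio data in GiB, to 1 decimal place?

1.1 GiB

Duration = 53 min = 3,180 s.
Bytes = 192,000 samples/s × 3,180 s × 2 bytes/sample × 1 ch = 1,221,120,000 bytes.
1,221,120,000 / 1,073,741,824 = 1.1 GiB.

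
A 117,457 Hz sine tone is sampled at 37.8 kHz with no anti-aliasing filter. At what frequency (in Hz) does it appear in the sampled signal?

Nyquist = 37,800/2 = 18,900 Hz; 117,457 Hz exceeds it.
Alias = |117,457 − 3×37,800| = |117,457 − 113,400| = 4,057 Hz.

4,057 Hz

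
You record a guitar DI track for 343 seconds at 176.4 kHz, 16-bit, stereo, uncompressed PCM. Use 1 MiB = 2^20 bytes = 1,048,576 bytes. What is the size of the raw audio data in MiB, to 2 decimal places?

Bytes = 176,400 samples/s × 343 s × 2 bytes/sample × 2 ch = 242,020,800 bytes.
242,020,800 / 1,048,576 = 230.81 MiB.

230.81 MiB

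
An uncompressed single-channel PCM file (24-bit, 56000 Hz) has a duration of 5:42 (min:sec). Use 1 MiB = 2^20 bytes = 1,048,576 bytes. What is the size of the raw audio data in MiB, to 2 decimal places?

54.79 MiB

Duration = 5:42 (min:sec) = 342 s.
Bytes = 56,000 samples/s × 342 s × 3 bytes/sample × 1 ch = 57,456,000 bytes.
57,456,000 / 1,048,576 = 54.79 MiB.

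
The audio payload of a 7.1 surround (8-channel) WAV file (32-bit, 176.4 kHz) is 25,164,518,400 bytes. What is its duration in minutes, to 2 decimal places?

Byte rate = 176,400 × 4 × 8 = 5,644,800 bytes/s.
Duration = 25,164,518,400 / 5,644,800 = 4,458 s.
4,458 s / 60 = 74.30 minutes.

74.30 minutes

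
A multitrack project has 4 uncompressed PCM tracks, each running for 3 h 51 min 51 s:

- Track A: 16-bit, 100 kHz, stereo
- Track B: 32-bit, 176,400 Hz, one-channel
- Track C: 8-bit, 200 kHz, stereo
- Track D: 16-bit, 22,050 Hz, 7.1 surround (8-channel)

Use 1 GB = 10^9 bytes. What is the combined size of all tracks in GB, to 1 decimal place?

25.9 GB

3 h 51 min 51 s = 13,911 s.
Track A: 100,000 × 13,911 × 2 × 2 = 5,564,400,000 bytes.
Track B: 176,400 × 13,911 × 4 × 1 = 9,815,601,600 bytes.
Track C: 200,000 × 13,911 × 1 × 2 = 5,564,400,000 bytes.
Track D: 22,050 × 13,911 × 2 × 8 = 4,907,800,800 bytes.
Total = 25,852,202,400 bytes = 25.9 GB.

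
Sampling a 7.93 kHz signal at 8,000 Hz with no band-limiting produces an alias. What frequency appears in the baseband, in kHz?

0.07 kHz

Nyquist = 8,000/2 = 4,000 Hz; 7,930 Hz exceeds it.
Alias = |7,930 − 1×8,000| = |7,930 − 8,000| = 70 Hz = 0.07 kHz.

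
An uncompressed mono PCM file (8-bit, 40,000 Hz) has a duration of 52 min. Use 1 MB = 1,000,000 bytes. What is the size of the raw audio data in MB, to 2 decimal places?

124.80 MB

Duration = 52 min = 3,120 s.
Bytes = 40,000 samples/s × 3,120 s × 1 bytes/sample × 1 ch = 124,800,000 bytes.
124,800,000 / 1,000,000 = 124.80 MB.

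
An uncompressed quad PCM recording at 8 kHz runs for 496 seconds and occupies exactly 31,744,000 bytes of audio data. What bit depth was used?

Bytes per sample = 31,744,000 / (8,000 × 496 × 4) = 31,744,000 / 15,872,000 = 2.
Bit depth = 2 × 8 = 16 bits.

16 bits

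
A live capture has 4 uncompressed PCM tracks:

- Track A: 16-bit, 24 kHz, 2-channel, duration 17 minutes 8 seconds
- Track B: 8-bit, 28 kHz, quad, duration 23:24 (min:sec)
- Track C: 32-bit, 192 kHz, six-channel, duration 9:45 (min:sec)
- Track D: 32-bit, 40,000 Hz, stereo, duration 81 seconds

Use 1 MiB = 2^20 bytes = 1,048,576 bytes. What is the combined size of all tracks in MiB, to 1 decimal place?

Track A: 17 minutes 8 seconds = 1,028 s; 24,000 × 1,028 × 2 × 2 = 98,688,000 bytes.
Track B: 23:24 (min:sec) = 1,404 s; 28,000 × 1,404 × 1 × 4 = 157,248,000 bytes.
Track C: 9:45 (min:sec) = 585 s; 192,000 × 585 × 4 × 6 = 2,695,680,000 bytes.
Track D: 40,000 × 81 × 4 × 2 = 25,920,000 bytes.
Total = 2,977,536,000 bytes = 2839.6 MiB.

2839.6 MiB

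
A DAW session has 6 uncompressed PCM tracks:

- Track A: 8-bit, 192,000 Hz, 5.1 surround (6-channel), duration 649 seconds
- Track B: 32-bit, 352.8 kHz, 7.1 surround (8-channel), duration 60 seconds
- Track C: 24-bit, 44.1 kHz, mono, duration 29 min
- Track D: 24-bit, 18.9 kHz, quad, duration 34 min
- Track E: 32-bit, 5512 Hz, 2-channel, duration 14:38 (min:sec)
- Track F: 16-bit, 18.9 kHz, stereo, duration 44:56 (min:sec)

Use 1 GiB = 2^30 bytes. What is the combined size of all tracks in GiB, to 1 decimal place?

Track A: 192,000 × 649 × 1 × 6 = 747,648,000 bytes.
Track B: 352,800 × 60 × 4 × 8 = 677,376,000 bytes.
Track C: 29 min = 1,740 s; 44,100 × 1,740 × 3 × 1 = 230,202,000 bytes.
Track D: 34 min = 2,040 s; 18,900 × 2,040 × 3 × 4 = 462,672,000 bytes.
Track E: 14:38 (min:sec) = 878 s; 5,512 × 878 × 4 × 2 = 38,716,288 bytes.
Track F: 44:56 (min:sec) = 2,696 s; 18,900 × 2,696 × 2 × 2 = 203,817,600 bytes.
Total = 2,360,431,888 bytes = 2.2 GiB.

2.2 GiB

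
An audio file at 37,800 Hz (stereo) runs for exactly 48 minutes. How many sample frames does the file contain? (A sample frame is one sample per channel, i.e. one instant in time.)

108,864,000 sample frames

exactly 48 minutes = 2,880 s.
37,800 samples/s × 2,880 s = 108,864,000 frames.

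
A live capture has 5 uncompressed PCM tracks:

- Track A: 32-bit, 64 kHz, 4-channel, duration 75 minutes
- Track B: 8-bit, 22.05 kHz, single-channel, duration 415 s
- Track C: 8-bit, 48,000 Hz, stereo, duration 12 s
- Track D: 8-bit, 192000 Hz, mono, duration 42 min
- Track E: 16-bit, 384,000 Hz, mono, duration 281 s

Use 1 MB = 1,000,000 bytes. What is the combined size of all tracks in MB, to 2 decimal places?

Track A: 75 minutes = 4,500 s; 64,000 × 4,500 × 4 × 4 = 4,608,000,000 bytes.
Track B: 22,050 × 415 × 1 × 1 = 9,150,750 bytes.
Track C: 48,000 × 12 × 1 × 2 = 1,152,000 bytes.
Track D: 42 min = 2,520 s; 192,000 × 2,520 × 1 × 1 = 483,840,000 bytes.
Track E: 384,000 × 281 × 2 × 1 = 215,808,000 bytes.
Total = 5,317,950,750 bytes = 5317.95 MB.

5317.95 MB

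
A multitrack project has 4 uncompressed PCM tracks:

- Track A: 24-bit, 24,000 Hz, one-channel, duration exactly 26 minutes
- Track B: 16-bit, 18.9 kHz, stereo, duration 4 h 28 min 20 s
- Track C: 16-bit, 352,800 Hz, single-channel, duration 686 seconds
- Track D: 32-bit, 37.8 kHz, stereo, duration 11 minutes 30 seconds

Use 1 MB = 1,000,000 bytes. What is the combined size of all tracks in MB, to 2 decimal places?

2022.18 MB

Track A: exactly 26 minutes = 1,560 s; 24,000 × 1,560 × 3 × 1 = 112,320,000 bytes.
Track B: 4 h 28 min 20 s = 16,100 s; 18,900 × 16,100 × 2 × 2 = 1,217,160,000 bytes.
Track C: 352,800 × 686 × 2 × 1 = 484,041,600 bytes.
Track D: 11 minutes 30 seconds = 690 s; 37,800 × 690 × 4 × 2 = 208,656,000 bytes.
Total = 2,022,177,600 bytes = 2022.18 MB.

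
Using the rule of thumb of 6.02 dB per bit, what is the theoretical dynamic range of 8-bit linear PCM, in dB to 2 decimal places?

48.16 dB

8 × 6.02 = 48.16 dB.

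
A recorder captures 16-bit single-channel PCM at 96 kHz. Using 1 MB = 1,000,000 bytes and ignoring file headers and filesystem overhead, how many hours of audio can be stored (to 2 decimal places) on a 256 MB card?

0.37 hours

Uncompressed byte rate = 96,000 × 2 × 1 = 192,000 bytes/s.
Capacity = 256 × 1,000,000 = 256,000,000 bytes.
256,000,000 / 192,000 ≈ 1333.33 s → 0.37 hours.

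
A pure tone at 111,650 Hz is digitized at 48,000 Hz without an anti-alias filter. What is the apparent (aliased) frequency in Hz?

Nyquist = 48,000/2 = 24,000 Hz; 111,650 Hz exceeds it.
Alias = |111,650 − 2×48,000| = |111,650 − 96,000| = 15,650 Hz.

15,650 Hz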